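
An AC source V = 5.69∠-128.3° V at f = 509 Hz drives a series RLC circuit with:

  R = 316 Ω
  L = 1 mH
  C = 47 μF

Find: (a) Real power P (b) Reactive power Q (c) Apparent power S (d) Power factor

Step 1 — Angular frequency: ω = 2π·f = 2π·509 = 3198 rad/s.
Step 2 — Component impedances:
  R: Z = R = 316 Ω
  L: Z = jωL = j·3198·0.001 = 0 + j3.198 Ω
  C: Z = 1/(jωC) = -j/(ω·C) = 0 - j6.653 Ω
Step 3 — Series combination: Z_total = R + L + C = 316 - j3.455 Ω = 316∠-0.6° Ω.
Step 4 — Source phasor: V = 5.69∠-128.3° V = -3.527 - j4.465 V.
Step 5 — Current: I = V / Z = -0.011 - j0.01425 A = 0.01801∠-127.7° A.
Step 6 — Complex power: S = V·I* = 0.1024 - j0.00112 VA.
Step 7 — Real power: P = Re(S) = 0.1024 W.
Step 8 — Reactive power: Q = Im(S) = -0.00112 VAR.
Step 9 — Apparent power: |S| = 0.1024 VA.
Step 10 — Power factor: PF = P/|S| = 0.9999 (leading).

(a) P = 0.1024 W  (b) Q = -0.00112 VAR  (c) S = 0.1024 VA  (d) PF = 0.9999 (leading)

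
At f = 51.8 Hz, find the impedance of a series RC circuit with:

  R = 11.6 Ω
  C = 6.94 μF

Step 1 — Angular frequency: ω = 2π·f = 2π·51.8 = 325.5 rad/s.
Step 2 — Component impedances:
  R: Z = R = 11.6 Ω
  C: Z = 1/(jωC) = -j/(ω·C) = 0 - j442.7 Ω
Step 3 — Series combination: Z_total = R + C = 11.6 - j442.7 Ω = 442.9∠-88.5° Ω.

Z = 11.6 - j442.7 Ω = 442.9∠-88.5° Ω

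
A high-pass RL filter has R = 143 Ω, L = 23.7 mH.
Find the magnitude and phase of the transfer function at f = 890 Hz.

Step 1 — Angular frequency: ω = 2π·890 = 5592 rad/s.
Step 2 — Transfer function: H(jω) = jωL/(R + jωL).
Step 3 — Numerator jωL = j·132.5; denominator R + jωL = 143 + j132.5.
Step 4 — H = 0.4621 + j0.4986.
Step 5 — Magnitude: |H| = 0.6797 (-3.4 dB); phase: φ = 47.2°.

|H| = 0.6797 (-3.4 dB), φ = 47.2°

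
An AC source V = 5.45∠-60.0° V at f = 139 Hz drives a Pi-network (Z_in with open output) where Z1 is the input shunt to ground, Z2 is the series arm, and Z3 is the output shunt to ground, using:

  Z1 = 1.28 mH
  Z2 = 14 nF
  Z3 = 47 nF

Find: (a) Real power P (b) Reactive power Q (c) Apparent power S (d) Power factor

Step 1 — Angular frequency: ω = 2π·f = 2π·139 = 873.4 rad/s.
Step 2 — Component impedances:
  Z1: Z = jωL = j·873.4·0.00128 = 0 + j1.118 Ω
  Z2: Z = 1/(jωC) = -j/(ω·C) = 0 - j8.179e+04 Ω
  Z3: Z = 1/(jωC) = -j/(ω·C) = 0 - j2.436e+04 Ω
Step 3 — With open output, the series arm Z2 and the output shunt Z3 appear in series to ground: Z2 + Z3 = 0 - j1.061e+05 Ω.
Step 4 — Parallel with input shunt Z1: Z_in = Z1 || (Z2 + Z3) = 0 + j1.118 Ω = 1.118∠90.0° Ω.
Step 5 — Source phasor: V = 5.45∠-60.0° V = 2.725 - j4.72 V.
Step 6 — Current: I = V / Z = -4.222 - j2.438 A = 4.875∠-150.0° A.
Step 7 — Complex power: S = V·I* = 0 + j26.57 VA.
Step 8 — Real power: P = Re(S) = 0 W.
Step 9 — Reactive power: Q = Im(S) = 26.57 VAR.
Step 10 — Apparent power: |S| = 26.57 VA.
Step 11 — Power factor: PF = P/|S| = 0 (lagging).

(a) P = 0 W  (b) Q = 26.57 VAR  (c) S = 26.57 VA  (d) PF = 0 (lagging)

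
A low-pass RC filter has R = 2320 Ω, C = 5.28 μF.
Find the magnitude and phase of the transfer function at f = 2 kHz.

Step 1 — Angular frequency: ω = 2π·2000 = 1.257e+04 rad/s.
Step 2 — Transfer function: H(jω) = 1/(1 + jωRC).
Step 3 — Denominator: 1 + jωRC = 1 + j·1.257e+04·2320·5.28e-06 = 1 + j153.9.
Step 4 — H = 4.22e-05 - j0.006496.
Step 5 — Magnitude: |H| = 0.006496 (-43.7 dB); phase: φ = -89.6°.

|H| = 0.006496 (-43.7 dB), φ = -89.6°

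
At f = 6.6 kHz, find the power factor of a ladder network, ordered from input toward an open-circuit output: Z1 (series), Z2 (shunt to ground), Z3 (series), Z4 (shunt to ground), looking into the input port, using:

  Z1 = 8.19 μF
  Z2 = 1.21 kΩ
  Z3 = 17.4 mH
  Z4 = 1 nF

Step 1 — Angular frequency: ω = 2π·f = 2π·6600 = 4.147e+04 rad/s.
Step 2 — Component impedances:
  Z1: Z = 1/(jωC) = -j/(ω·C) = 0 - j2.944 Ω
  Z2: Z = R = 1210 Ω
  Z3: Z = jωL = j·4.147e+04·0.0174 = 0 + j721.6 Ω
  Z4: Z = 1/(jωC) = -j/(ω·C) = 0 - j2.411e+04 Ω
Step 3 — Ladder network (open output): work backward from the far end, alternating series and parallel combinations. Z_in = 1207 - j65.36 Ω = 1209∠-3.1° Ω.
Step 4 — Power factor: PF = cos(φ) = Re(Z)/|Z| = 1206.77/1208.54 = 0.9985.
Step 5 — Type: Im(Z) = -65.36 ⇒ leading (phase φ = -3.1°).

PF = 0.9985 (leading, φ = -3.1°)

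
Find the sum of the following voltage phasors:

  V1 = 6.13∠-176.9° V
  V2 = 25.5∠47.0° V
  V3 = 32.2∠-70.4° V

Step 1 — Convert each phasor to rectangular form:
  V1 = 6.13·(cos(-176.9°) + j·sin(-176.9°)) = -6.121 - j0.3315 V
  V2 = 25.5·(cos(47.0°) + j·sin(47.0°)) = 17.39 + j18.65 V
  V3 = 32.2·(cos(-70.4°) + j·sin(-70.4°)) = 10.8 - j30.33 V
Step 2 — Sum components: V_total = 22.07 - j12.02 V.
Step 3 — Convert to polar: |V_total| = 25.13 V, ∠V_total = -28.6°.

V_total = 25.13∠-28.6° V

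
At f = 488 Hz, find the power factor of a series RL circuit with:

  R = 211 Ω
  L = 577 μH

Step 1 — Angular frequency: ω = 2π·f = 2π·488 = 3066 rad/s.
Step 2 — Component impedances:
  R: Z = R = 211 Ω
  L: Z = jωL = j·3066·0.000577 = 0 + j1.769 Ω
Step 3 — Series combination: Z_total = R + L = 211 + j1.769 Ω = 211∠0.5° Ω.
Step 4 — Power factor: PF = cos(φ) = Re(Z)/|Z| = 211/211 = 1.
Step 5 — Type: Im(Z) = 1.769 ⇒ lagging (phase φ = 0.5°).

PF = 1 (lagging, φ = 0.5°)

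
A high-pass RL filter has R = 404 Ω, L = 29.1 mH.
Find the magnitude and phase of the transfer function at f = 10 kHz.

Step 1 — Angular frequency: ω = 2π·1e+04 = 6.283e+04 rad/s.
Step 2 — Transfer function: H(jω) = jωL/(R + jωL).
Step 3 — Numerator jωL = j·1828; denominator R + jωL = 404 + j1828.
Step 4 — H = 0.9535 + j0.2107.
Step 5 — Magnitude: |H| = 0.9764 (-0.2 dB); phase: φ = 12.5°.

|H| = 0.9764 (-0.2 dB), φ = 12.5°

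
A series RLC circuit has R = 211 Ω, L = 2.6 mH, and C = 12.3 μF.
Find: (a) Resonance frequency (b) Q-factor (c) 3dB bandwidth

Step 1 — Resonance condition Im(Z)=0 gives ω₀ = 1/√(LC).
Step 2 — ω₀ = 1/√(0.0026·1.23e-05) = 5592 rad/s.
Step 3 — f₀ = ω₀/(2π) = 890 Hz.
Step 4 — Series Q: Q = ω₀L/R = 5592·0.0026/211 = 0.06891.
Step 5 — 3dB bandwidth: Δω = ω₀/Q = 8.115e+04 rad/s; BW = Δω/(2π) = 1.292e+04 Hz.

(a) f₀ = 890 Hz  (b) Q = 0.06891  (c) BW = 1.292e+04 Hz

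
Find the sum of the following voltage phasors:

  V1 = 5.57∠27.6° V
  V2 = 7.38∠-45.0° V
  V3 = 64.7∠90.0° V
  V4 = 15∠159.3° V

Step 1 — Convert each phasor to rectangular form:
  V1 = 5.57·(cos(27.6°) + j·sin(27.6°)) = 4.936 + j2.581 V
  V2 = 7.38·(cos(-45.0°) + j·sin(-45.0°)) = 5.218 - j5.218 V
  V3 = 64.7·(cos(90.0°) + j·sin(90.0°)) = 0 + j64.7 V
  V4 = 15·(cos(159.3°) + j·sin(159.3°)) = -14.03 + j5.302 V
Step 2 — Sum components: V_total = -3.877 + j67.36 V.
Step 3 — Convert to polar: |V_total| = 67.48 V, ∠V_total = 93.3°.

V_total = 67.48∠93.3° V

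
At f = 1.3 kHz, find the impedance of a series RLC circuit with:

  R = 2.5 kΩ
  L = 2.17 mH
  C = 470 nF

Step 1 — Angular frequency: ω = 2π·f = 2π·1300 = 8168 rad/s.
Step 2 — Component impedances:
  R: Z = R = 2500 Ω
  L: Z = jωL = j·8168·0.00217 = 0 + j17.72 Ω
  C: Z = 1/(jωC) = -j/(ω·C) = 0 - j260.5 Ω
Step 3 — Series combination: Z_total = R + L + C = 2500 - j242.8 Ω = 2512∠-5.5° Ω.

Z = 2500 - j242.8 Ω = 2512∠-5.5° Ω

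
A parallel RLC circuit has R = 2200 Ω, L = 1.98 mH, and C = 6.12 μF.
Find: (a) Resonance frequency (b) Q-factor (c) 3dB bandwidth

Step 1 — Resonance: ω₀ = 1/√(LC) = 1/√(0.00198·6.12e-06) = 9084 rad/s.
Step 2 — f₀ = ω₀/(2π) = 1446 Hz.
Step 3 — Parallel Q: Q = R/(ω₀L) = 2200/(9084·0.00198) = 122.3.
Step 4 — Bandwidth: Δω = ω₀/Q = 74.27 rad/s; BW = Δω/(2π) = 11.82 Hz.

(a) f₀ = 1446 Hz  (b) Q = 122.3  (c) BW = 11.82 Hz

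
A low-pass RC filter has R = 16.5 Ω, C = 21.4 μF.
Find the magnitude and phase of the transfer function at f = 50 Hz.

Step 1 — Angular frequency: ω = 2π·50 = 314.2 rad/s.
Step 2 — Transfer function: H(jω) = 1/(1 + jωRC).
Step 3 — Denominator: 1 + jωRC = 1 + j·314.2·16.5·2.14e-05 = 1 + j0.1109.
Step 4 — H = 0.9878 - j0.1096.
Step 5 — Magnitude: |H| = 0.9939 (-0.1 dB); phase: φ = -6.3°.

|H| = 0.9939 (-0.1 dB), φ = -6.3°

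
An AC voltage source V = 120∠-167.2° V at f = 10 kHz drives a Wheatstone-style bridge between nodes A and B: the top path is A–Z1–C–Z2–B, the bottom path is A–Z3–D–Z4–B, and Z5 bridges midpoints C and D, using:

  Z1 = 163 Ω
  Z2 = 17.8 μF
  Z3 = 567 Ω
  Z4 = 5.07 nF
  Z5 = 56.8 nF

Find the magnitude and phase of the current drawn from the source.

Step 1 — Angular frequency: ω = 2π·f = 2π·1e+04 = 6.283e+04 rad/s.
Step 2 — Component impedances:
  Z1: Z = R = 163 Ω
  Z2: Z = 1/(jωC) = -j/(ω·C) = 0 - j0.8941 Ω
  Z3: Z = R = 567 Ω
  Z4: Z = 1/(jωC) = -j/(ω·C) = 0 - j3139 Ω
  Z5: Z = 1/(jωC) = -j/(ω·C) = 0 - j280.2 Ω
Step 3 — Bridge requires nodal analysis (the Z5 bridge couples midpoints C and D, so the two paths cannot be reduced to a simple series/parallel combination). Setting node B to ground and injecting 1 A at node A, the 3-node admittance system at A, C, D solves to V_A = Z_AB = 130.6 - j12.27 Ω = 131.2∠-5.4° Ω.
Step 4 — Source phasor: V = 120∠-167.2° V = -117 - j26.59 V.
Step 5 — Ohm's law: I = V / Z_total = (-117 - j26.59) / (130.6 - j12.27) = -0.8691 - j0.2852 A.
Step 6 — Convert to polar: |I| = 0.9147 A, ∠I = -161.8°.

I = 0.9147∠-161.8° A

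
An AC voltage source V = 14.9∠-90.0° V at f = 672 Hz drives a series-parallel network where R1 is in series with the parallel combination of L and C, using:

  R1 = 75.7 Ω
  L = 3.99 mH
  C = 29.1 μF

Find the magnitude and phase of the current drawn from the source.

Step 1 — Angular frequency: ω = 2π·f = 2π·672 = 4222 rad/s.
Step 2 — Component impedances:
  R1: Z = R = 75.7 Ω
  L: Z = jωL = j·4222·0.00399 = 0 + j16.85 Ω
  C: Z = 1/(jωC) = -j/(ω·C) = 0 - j8.139 Ω
Step 3 — Parallel branch: L || C = 1/(1/L + 1/C) = 0 - j15.75 Ω.
Step 4 — Series with R1: Z_total = R1 + (L || C) = 75.7 - j15.75 Ω = 77.32∠-11.7° Ω.
Step 5 — Source phasor: V = 14.9∠-90.0° V = 0 - j14.9 V.
Step 6 — Ohm's law: I = V / Z_total = (0 - j14.9) / (75.7 - j15.75) = 0.03924 - j0.1887 A.
Step 7 — Convert to polar: |I| = 0.1927 A, ∠I = -78.3°.

I = 0.1927∠-78.3° A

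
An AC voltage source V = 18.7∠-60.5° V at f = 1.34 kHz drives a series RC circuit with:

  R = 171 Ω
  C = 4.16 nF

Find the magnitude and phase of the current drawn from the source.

Step 1 — Angular frequency: ω = 2π·f = 2π·1340 = 8419 rad/s.
Step 2 — Component impedances:
  R: Z = R = 171 Ω
  C: Z = 1/(jωC) = -j/(ω·C) = 0 - j2.855e+04 Ω
Step 3 — Series combination: Z_total = R + C = 171 - j2.855e+04 Ω = 2.855e+04∠-89.7° Ω.
Step 4 — Source phasor: V = 18.7∠-60.5° V = 9.208 - j16.28 V.
Step 5 — Ohm's law: I = V / Z_total = (9.208 - j16.28) / (171 - j2.855e+04) = 0.000572 + j0.0003191 A.
Step 6 — Convert to polar: |I| = 0.000655 A, ∠I = 29.2°.

I = 0.000655∠29.2° A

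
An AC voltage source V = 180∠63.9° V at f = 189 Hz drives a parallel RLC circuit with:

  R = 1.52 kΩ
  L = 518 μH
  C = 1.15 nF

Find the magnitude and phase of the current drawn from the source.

Step 1 — Angular frequency: ω = 2π·f = 2π·189 = 1188 rad/s.
Step 2 — Component impedances:
  R: Z = R = 1520 Ω
  L: Z = jωL = j·1188·0.000518 = 0 + j0.6151 Ω
  C: Z = 1/(jωC) = -j/(ω·C) = 0 - j7.323e+05 Ω
Step 3 — Parallel combination: 1/Z_total = 1/R + 1/L + 1/C; Z_total = 0.0002489 + j0.6151 Ω = 0.6151∠90.0° Ω.
Step 4 — Source phasor: V = 180∠63.9° V = 79.19 + j161.6 V.
Step 5 — Ohm's law: I = V / Z_total = (79.19 + j161.6) / (0.0002489 + j0.6151) = 262.8 - j128.6 A.
Step 6 — Convert to polar: |I| = 292.6 A, ∠I = -26.1°.

I = 292.6∠-26.1° A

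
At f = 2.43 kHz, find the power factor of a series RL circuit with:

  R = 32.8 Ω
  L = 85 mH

Step 1 — Angular frequency: ω = 2π·f = 2π·2430 = 1.527e+04 rad/s.
Step 2 — Component impedances:
  R: Z = R = 32.8 Ω
  L: Z = jωL = j·1.527e+04·0.085 = 0 + j1298 Ω
Step 3 — Series combination: Z_total = R + L = 32.8 + j1298 Ω = 1298∠88.6° Ω.
Step 4 — Power factor: PF = cos(φ) = Re(Z)/|Z| = 32.8/1298 = 0.02527.
Step 5 — Type: Im(Z) = 1298 ⇒ lagging (phase φ = 88.6°).

PF = 0.02527 (lagging, φ = 88.6°)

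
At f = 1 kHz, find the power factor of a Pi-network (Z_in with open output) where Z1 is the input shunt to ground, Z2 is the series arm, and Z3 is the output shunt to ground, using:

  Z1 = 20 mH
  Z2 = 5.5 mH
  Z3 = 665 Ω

Step 1 — Angular frequency: ω = 2π·f = 2π·1000 = 6283 rad/s.
Step 2 — Component impedances:
  Z1: Z = jωL = j·6283·0.02 = 0 + j125.7 Ω
  Z2: Z = jωL = j·6283·0.0055 = 0 + j34.56 Ω
  Z3: Z = R = 665 Ω
Step 3 — With open output, the series arm Z2 and the output shunt Z3 appear in series to ground: Z2 + Z3 = 665 + j34.56 Ω.
Step 4 — Parallel with input shunt Z1: Z_in = Z1 || (Z2 + Z3) = 22.44 + j120.3 Ω = 122.3∠79.4° Ω.
Step 5 — Power factor: PF = cos(φ) = Re(Z)/|Z| = 22.44/122.3 = 0.1835.
Step 6 — Type: Im(Z) = 120.3 ⇒ lagging (phase φ = 79.4°).

PF = 0.1835 (lagging, φ = 79.4°)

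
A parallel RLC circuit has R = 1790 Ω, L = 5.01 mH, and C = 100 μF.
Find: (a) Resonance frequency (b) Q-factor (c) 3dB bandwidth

Step 1 — Resonance: ω₀ = 1/√(LC) = 1/√(0.00501·0.0001) = 1413 rad/s.
Step 2 — f₀ = ω₀/(2π) = 224.9 Hz.
Step 3 — Parallel Q: Q = R/(ω₀L) = 1790/(1413·0.00501) = 252.9.
Step 4 — Bandwidth: Δω = ω₀/Q = 5.587 rad/s; BW = Δω/(2π) = 0.8891 Hz.

(a) f₀ = 224.9 Hz  (b) Q = 252.9  (c) BW = 0.8891 Hz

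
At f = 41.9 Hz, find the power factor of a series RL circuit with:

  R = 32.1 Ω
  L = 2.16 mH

Step 1 — Angular frequency: ω = 2π·f = 2π·41.9 = 263.3 rad/s.
Step 2 — Component impedances:
  R: Z = R = 32.1 Ω
  L: Z = jωL = j·263.3·0.00216 = 0 + j0.5687 Ω
Step 3 — Series combination: Z_total = R + L = 32.1 + j0.5687 Ω = 32.11∠1.0° Ω.
Step 4 — Power factor: PF = cos(φ) = Re(Z)/|Z| = 32.1/32.105 = 0.9998.
Step 5 — Type: Im(Z) = 0.5687 ⇒ lagging (phase φ = 1.0°).

PF = 0.9998 (lagging, φ = 1.0°)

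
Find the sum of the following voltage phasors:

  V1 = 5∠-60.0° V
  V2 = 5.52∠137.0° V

Step 1 — Convert each phasor to rectangular form:
  V1 = 5·(cos(-60.0°) + j·sin(-60.0°)) = 2.5 - j4.33 V
  V2 = 5.52·(cos(137.0°) + j·sin(137.0°)) = -4.037 + j3.765 V
Step 2 — Sum components: V_total = -1.537 - j0.5655 V.
Step 3 — Convert to polar: |V_total| = 1.638 V, ∠V_total = -159.8°.

V_total = 1.638∠-159.8° V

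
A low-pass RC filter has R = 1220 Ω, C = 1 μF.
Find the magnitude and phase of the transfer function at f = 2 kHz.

Step 1 — Angular frequency: ω = 2π·2000 = 1.257e+04 rad/s.
Step 2 — Transfer function: H(jω) = 1/(1 + jωRC).
Step 3 — Denominator: 1 + jωRC = 1 + j·1.257e+04·1220·1e-06 = 1 + j15.33.
Step 4 — H = 0.004237 - j0.06495.
Step 5 — Magnitude: |H| = 0.06509 (-23.7 dB); phase: φ = -86.3°.

|H| = 0.06509 (-23.7 dB), φ = -86.3°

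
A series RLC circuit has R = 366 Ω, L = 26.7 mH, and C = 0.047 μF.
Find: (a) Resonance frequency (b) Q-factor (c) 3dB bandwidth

Step 1 — Resonance: ω₀ = 1/√(LC) = 1/√(0.0267·4.7e-08) = 2.823e+04 rad/s.
Step 2 — f₀ = ω₀/(2π) = 4493 Hz.
Step 3 — Series Q: Q = ω₀L/R = 2.823e+04·0.0267/366 = 2.059.
Step 4 — Bandwidth: Δω = ω₀/Q = 1.371e+04 rad/s; BW = Δω/(2π) = 2182 Hz.

(a) f₀ = 4493 Hz  (b) Q = 2.059  (c) BW = 2182 Hz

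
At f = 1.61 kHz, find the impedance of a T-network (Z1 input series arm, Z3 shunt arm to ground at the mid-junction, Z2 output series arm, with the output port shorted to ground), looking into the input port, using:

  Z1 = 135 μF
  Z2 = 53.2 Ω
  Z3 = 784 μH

Step 1 — Angular frequency: ω = 2π·f = 2π·1610 = 1.012e+04 rad/s.
Step 2 — Component impedances:
  Z1: Z = 1/(jωC) = -j/(ω·C) = 0 - j0.7323 Ω
  Z2: Z = R = 53.2 Ω
  Z3: Z = jωL = j·1.012e+04·0.000784 = 0 + j7.931 Ω
Step 3 — With the output port shorted to ground, the output series arm Z2 runs from the junction to ground; the shunt arm Z3 also runs from the junction to ground. They appear in parallel: Z3 || Z2 = 1.157 + j7.758 Ω.
Step 4 — Series with input arm Z1: Z_in = Z1 + (Z3 || Z2) = 1.157 + j7.026 Ω = 7.121∠80.7° Ω.

Z = 1.157 + j7.026 Ω = 7.121∠80.7° Ω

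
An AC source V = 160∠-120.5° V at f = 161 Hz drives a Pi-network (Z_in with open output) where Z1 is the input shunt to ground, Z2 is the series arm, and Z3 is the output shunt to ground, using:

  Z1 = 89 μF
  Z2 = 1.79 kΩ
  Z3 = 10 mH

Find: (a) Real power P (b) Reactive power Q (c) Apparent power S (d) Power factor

Step 1 — Angular frequency: ω = 2π·f = 2π·161 = 1012 rad/s.
Step 2 — Component impedances:
  Z1: Z = 1/(jωC) = -j/(ω·C) = 0 - j11.11 Ω
  Z2: Z = R = 1790 Ω
  Z3: Z = jωL = j·1012·0.01 = 0 + j10.12 Ω
Step 3 — With open output, the series arm Z2 and the output shunt Z3 appear in series to ground: Z2 + Z3 = 1790 + j10.12 Ω.
Step 4 — Parallel with input shunt Z1: Z_in = Z1 || (Z2 + Z3) = 0.06892 - j11.11 Ω = 11.11∠-89.6° Ω.
Step 5 — Source phasor: V = 160∠-120.5° V = -81.21 - j137.9 V.
Step 6 — Current: I = V / Z = 12.37 - j7.388 A = 14.4∠-30.9° A.
Step 7 — Complex power: S = V·I* = 14.3 - j2305 VA.
Step 8 — Real power: P = Re(S) = 14.3 W.
Step 9 — Reactive power: Q = Im(S) = -2305 VAR.
Step 10 — Apparent power: |S| = 2305 VA.
Step 11 — Power factor: PF = P/|S| = 0.006205 (leading).

(a) P = 14.3 W  (b) Q = -2305 VAR  (c) S = 2305 VA  (d) PF = 0.006205 (leading)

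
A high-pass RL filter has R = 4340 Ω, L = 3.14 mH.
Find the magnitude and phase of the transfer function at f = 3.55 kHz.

Step 1 — Angular frequency: ω = 2π·3550 = 2.231e+04 rad/s.
Step 2 — Transfer function: H(jω) = jωL/(R + jωL).
Step 3 — Numerator jωL = j·70.04; denominator R + jωL = 4340 + j70.04.
Step 4 — H = 0.0002604 + j0.01613.
Step 5 — Magnitude: |H| = 0.01614 (-35.8 dB); phase: φ = 89.1°.

|H| = 0.01614 (-35.8 dB), φ = 89.1°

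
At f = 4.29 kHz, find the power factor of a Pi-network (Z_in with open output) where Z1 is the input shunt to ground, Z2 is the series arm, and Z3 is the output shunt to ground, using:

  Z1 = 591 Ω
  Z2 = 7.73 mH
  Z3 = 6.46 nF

Step 1 — Angular frequency: ω = 2π·f = 2π·4290 = 2.695e+04 rad/s.
Step 2 — Component impedances:
  Z1: Z = R = 591 Ω
  Z2: Z = jωL = j·2.695e+04·0.00773 = 0 + j208.4 Ω
  Z3: Z = 1/(jωC) = -j/(ω·C) = 0 - j5743 Ω
Step 3 — With open output, the series arm Z2 and the output shunt Z3 appear in series to ground: Z2 + Z3 = 0 - j5535 Ω.
Step 4 — Parallel with input shunt Z1: Z_in = Z1 || (Z2 + Z3) = 584.3 - j62.4 Ω = 587.7∠-6.1° Ω.
Step 5 — Power factor: PF = cos(φ) = Re(Z)/|Z| = 584.337/587.659 = 0.9943.
Step 6 — Type: Im(Z) = -62.4 ⇒ leading (phase φ = -6.1°).

PF = 0.9943 (leading, φ = -6.1°)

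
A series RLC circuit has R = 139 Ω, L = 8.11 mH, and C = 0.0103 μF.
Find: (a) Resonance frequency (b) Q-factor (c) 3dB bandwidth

Step 1 — Resonance condition Im(Z)=0 gives ω₀ = 1/√(LC).
Step 2 — ω₀ = 1/√(0.00811·1.03e-08) = 1.094e+05 rad/s.
Step 3 — f₀ = ω₀/(2π) = 1.741e+04 Hz.
Step 4 — Series Q: Q = ω₀L/R = 1.094e+05·0.00811/139 = 6.384.
Step 5 — 3dB bandwidth: Δω = ω₀/Q = 1.714e+04 rad/s; BW = Δω/(2π) = 2728 Hz.

(a) f₀ = 1.741e+04 Hz  (b) Q = 6.384  (c) BW = 2728 Hz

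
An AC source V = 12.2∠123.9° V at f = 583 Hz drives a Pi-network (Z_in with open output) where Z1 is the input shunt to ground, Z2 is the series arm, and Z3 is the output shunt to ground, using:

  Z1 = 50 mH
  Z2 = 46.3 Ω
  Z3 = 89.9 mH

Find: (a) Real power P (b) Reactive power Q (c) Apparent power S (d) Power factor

Step 1 — Angular frequency: ω = 2π·f = 2π·583 = 3663 rad/s.
Step 2 — Component impedances:
  Z1: Z = jωL = j·3663·0.05 = 0 + j183.2 Ω
  Z2: Z = R = 46.3 Ω
  Z3: Z = jωL = j·3663·0.0899 = 0 + j329.3 Ω
Step 3 — With open output, the series arm Z2 and the output shunt Z3 appear in series to ground: Z2 + Z3 = 46.3 + j329.3 Ω.
Step 4 — Parallel with input shunt Z1: Z_in = Z1 || (Z2 + Z3) = 5.866 + j118.2 Ω = 118.4∠87.2° Ω.
Step 5 — Source phasor: V = 12.2∠123.9° V = -6.804 + j10.13 V.
Step 6 — Current: I = V / Z = 0.08259 + j0.06165 A = 0.1031∠36.7° A.
Step 7 — Complex power: S = V·I* = 0.06231 + j1.256 VA.
Step 8 — Real power: P = Re(S) = 0.06231 W.
Step 9 — Reactive power: Q = Im(S) = 1.256 VAR.
Step 10 — Apparent power: |S| = 1.257 VA.
Step 11 — Power factor: PF = P/|S| = 0.04956 (lagging).

(a) P = 0.06231 W  (b) Q = 1.256 VAR  (c) S = 1.257 VA  (d) PF = 0.04956 (lagging)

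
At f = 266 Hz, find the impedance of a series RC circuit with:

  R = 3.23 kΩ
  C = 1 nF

Step 1 — Angular frequency: ω = 2π·f = 2π·266 = 1671 rad/s.
Step 2 — Component impedances:
  R: Z = R = 3230 Ω
  C: Z = 1/(jωC) = -j/(ω·C) = 0 - j5.983e+05 Ω
Step 3 — Series combination: Z_total = R + C = 3230 - j5.983e+05 Ω = 5.983e+05∠-89.7° Ω.

Z = 3230 - j5.983e+05 Ω = 5.983e+05∠-89.7° Ω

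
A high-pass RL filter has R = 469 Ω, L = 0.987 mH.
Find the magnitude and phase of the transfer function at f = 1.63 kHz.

Step 1 — Angular frequency: ω = 2π·1630 = 1.024e+04 rad/s.
Step 2 — Transfer function: H(jω) = jωL/(R + jωL).
Step 3 — Numerator jωL = j·10.11; denominator R + jωL = 469 + j10.11.
Step 4 — H = 0.0004643 + j0.02154.
Step 5 — Magnitude: |H| = 0.02155 (-33.3 dB); phase: φ = 88.8°.

|H| = 0.02155 (-33.3 dB), φ = 88.8°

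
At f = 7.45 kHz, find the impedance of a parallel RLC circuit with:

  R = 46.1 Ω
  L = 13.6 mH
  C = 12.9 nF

Step 1 — Angular frequency: ω = 2π·f = 2π·7450 = 4.681e+04 rad/s.
Step 2 — Component impedances:
  R: Z = R = 46.1 Ω
  L: Z = jωL = j·4.681e+04·0.0136 = 0 + j636.6 Ω
  C: Z = 1/(jωC) = -j/(ω·C) = 0 - j1656 Ω
Step 3 — Parallel combination: 1/Z_total = 1/R + 1/L + 1/C; Z_total = 46.01 + j2.051 Ω = 46.05∠2.6° Ω.

Z = 46.01 + j2.051 Ω = 46.05∠2.6° Ω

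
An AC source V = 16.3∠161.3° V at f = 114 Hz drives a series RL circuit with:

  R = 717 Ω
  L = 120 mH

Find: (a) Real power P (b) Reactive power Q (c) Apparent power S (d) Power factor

Step 1 — Angular frequency: ω = 2π·f = 2π·114 = 716.3 rad/s.
Step 2 — Component impedances:
  R: Z = R = 717 Ω
  L: Z = jωL = j·716.3·0.12 = 0 + j85.95 Ω
Step 3 — Series combination: Z_total = R + L = 717 + j85.95 Ω = 722.1∠6.8° Ω.
Step 4 — Source phasor: V = 16.3∠161.3° V = -15.44 + j5.226 V.
Step 5 — Current: I = V / Z = -0.02037 + j0.00973 A = 0.02257∠154.5° A.
Step 6 — Complex power: S = V·I* = 0.3653 + j0.04379 VA.
Step 7 — Real power: P = Re(S) = 0.3653 W.
Step 8 — Reactive power: Q = Im(S) = 0.04379 VAR.
Step 9 — Apparent power: |S| = 0.3679 VA.
Step 10 — Power factor: PF = P/|S| = 0.9929 (lagging).

(a) P = 0.3653 W  (b) Q = 0.04379 VAR  (c) S = 0.3679 VA  (d) PF = 0.9929 (lagging)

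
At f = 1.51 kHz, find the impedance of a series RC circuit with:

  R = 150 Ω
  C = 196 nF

Step 1 — Angular frequency: ω = 2π·f = 2π·1510 = 9488 rad/s.
Step 2 — Component impedances:
  R: Z = R = 150 Ω
  C: Z = 1/(jωC) = -j/(ω·C) = 0 - j537.8 Ω
Step 3 — Series combination: Z_total = R + C = 150 - j537.8 Ω = 558.3∠-74.4° Ω.

Z = 150 - j537.8 Ω = 558.3∠-74.4° Ω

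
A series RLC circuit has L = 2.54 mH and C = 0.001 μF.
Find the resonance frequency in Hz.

Step 1 — Resonance condition Im(Z)=0 gives ω₀ = 1/√(LC).
Step 2 — ω₀ = 1/√(0.00254·1e-09) = 6.275e+05 rad/s.
Step 3 — f₀ = ω₀/(2π) = 9.986e+04 Hz.

f₀ = 9.986e+04 Hz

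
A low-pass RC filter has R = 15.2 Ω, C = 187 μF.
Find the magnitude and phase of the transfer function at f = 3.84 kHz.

Step 1 — Angular frequency: ω = 2π·3840 = 2.413e+04 rad/s.
Step 2 — Transfer function: H(jω) = 1/(1 + jωRC).
Step 3 — Denominator: 1 + jωRC = 1 + j·2.413e+04·15.2·0.000187 = 1 + j68.58.
Step 4 — H = 0.0002126 - j0.01458.
Step 5 — Magnitude: |H| = 0.01458 (-36.7 dB); phase: φ = -89.2°.

|H| = 0.01458 (-36.7 dB), φ = -89.2°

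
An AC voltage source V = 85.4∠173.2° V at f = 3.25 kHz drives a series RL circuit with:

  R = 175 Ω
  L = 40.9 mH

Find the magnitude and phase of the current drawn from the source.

Step 1 — Angular frequency: ω = 2π·f = 2π·3250 = 2.042e+04 rad/s.
Step 2 — Component impedances:
  R: Z = R = 175 Ω
  L: Z = jωL = j·2.042e+04·0.0409 = 0 + j835.2 Ω
Step 3 — Series combination: Z_total = R + L = 175 + j835.2 Ω = 853.3∠78.2° Ω.
Step 4 — Source phasor: V = 85.4∠173.2° V = -84.8 + j10.11 V.
Step 5 — Ohm's law: I = V / Z_total = (-84.8 + j10.11) / (175 + j835.2) = -0.008782 + j0.09969 A.
Step 6 — Convert to polar: |I| = 0.1001 A, ∠I = 95.0°.

I = 0.1001∠95.0° A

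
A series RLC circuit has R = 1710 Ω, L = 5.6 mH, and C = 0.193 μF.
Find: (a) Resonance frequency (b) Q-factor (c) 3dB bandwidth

Step 1 — Resonance condition Im(Z)=0 gives ω₀ = 1/√(LC).
Step 2 — ω₀ = 1/√(0.0056·1.93e-07) = 3.042e+04 rad/s.
Step 3 — f₀ = ω₀/(2π) = 4841 Hz.
Step 4 — Series Q: Q = ω₀L/R = 3.042e+04·0.0056/1710 = 0.09961.
Step 5 — 3dB bandwidth: Δω = ω₀/Q = 3.054e+05 rad/s; BW = Δω/(2π) = 4.86e+04 Hz.

(a) f₀ = 4841 Hz  (b) Q = 0.09961  (c) BW = 4.86e+04 Hz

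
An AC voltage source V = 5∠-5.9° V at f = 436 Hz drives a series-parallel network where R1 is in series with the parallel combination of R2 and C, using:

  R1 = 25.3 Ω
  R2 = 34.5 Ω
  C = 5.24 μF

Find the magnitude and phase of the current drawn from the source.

Step 1 — Angular frequency: ω = 2π·f = 2π·436 = 2739 rad/s.
Step 2 — Component impedances:
  R1: Z = R = 25.3 Ω
  R2: Z = R = 34.5 Ω
  C: Z = 1/(jωC) = -j/(ω·C) = 0 - j69.66 Ω
Step 3 — Parallel branch: R2 || C = 1/(1/R2 + 1/C) = 27.7 - j13.72 Ω.
Step 4 — Series with R1: Z_total = R1 + (R2 || C) = 53 - j13.72 Ω = 54.75∠-14.5° Ω.
Step 5 — Source phasor: V = 5∠-5.9° V = 4.974 - j0.514 V.
Step 6 — Ohm's law: I = V / Z_total = (4.974 - j0.514) / (53 - j13.72) = 0.09029 + j0.01368 A.
Step 7 — Convert to polar: |I| = 0.09132 A, ∠I = 8.6°.

I = 0.09132∠8.6° A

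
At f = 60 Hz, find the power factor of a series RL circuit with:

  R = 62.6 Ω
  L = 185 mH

Step 1 — Angular frequency: ω = 2π·f = 2π·60 = 377 rad/s.
Step 2 — Component impedances:
  R: Z = R = 62.6 Ω
  L: Z = jωL = j·377·0.185 = 0 + j69.74 Ω
Step 3 — Series combination: Z_total = R + L = 62.6 + j69.74 Ω = 93.72∠48.1° Ω.
Step 4 — Power factor: PF = cos(φ) = Re(Z)/|Z| = 62.6/93.717 = 0.668.
Step 5 — Type: Im(Z) = 69.74 ⇒ lagging (phase φ = 48.1°).

PF = 0.668 (lagging, φ = 48.1°)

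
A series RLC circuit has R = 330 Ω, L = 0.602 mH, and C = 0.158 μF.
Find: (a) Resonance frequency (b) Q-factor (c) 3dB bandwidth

Step 1 — Resonance: ω₀ = 1/√(LC) = 1/√(0.000602·1.58e-07) = 1.025e+05 rad/s.
Step 2 — f₀ = ω₀/(2π) = 1.632e+04 Hz.
Step 3 — Series Q: Q = ω₀L/R = 1.025e+05·0.000602/330 = 0.187.
Step 4 — Bandwidth: Δω = ω₀/Q = 5.482e+05 rad/s; BW = Δω/(2π) = 8.724e+04 Hz.

(a) f₀ = 1.632e+04 Hz  (b) Q = 0.187  (c) BW = 8.724e+04 Hz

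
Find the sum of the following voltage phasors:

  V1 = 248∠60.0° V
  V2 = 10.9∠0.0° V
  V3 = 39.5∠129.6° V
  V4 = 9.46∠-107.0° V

Step 1 — Convert each phasor to rectangular form:
  V1 = 248·(cos(60.0°) + j·sin(60.0°)) = 124 + j214.8 V
  V2 = 10.9·(cos(0.0°) + j·sin(0.0°)) = 10.9 V
  V3 = 39.5·(cos(129.6°) + j·sin(129.6°)) = -25.18 + j30.44 V
  V4 = 9.46·(cos(-107.0°) + j·sin(-107.0°)) = -2.766 - j9.047 V
Step 2 — Sum components: V_total = 107 + j236.2 V.
Step 3 — Convert to polar: |V_total| = 259.3 V, ∠V_total = 65.6°.

V_total = 259.3∠65.6° V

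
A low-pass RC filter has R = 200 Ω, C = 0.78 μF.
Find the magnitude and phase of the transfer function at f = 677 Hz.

Step 1 — Angular frequency: ω = 2π·677 = 4254 rad/s.
Step 2 — Transfer function: H(jω) = 1/(1 + jωRC).
Step 3 — Denominator: 1 + jωRC = 1 + j·4254·200·7.8e-07 = 1 + j0.6636.
Step 4 — H = 0.6943 - j0.4607.
Step 5 — Magnitude: |H| = 0.8332 (-1.6 dB); phase: φ = -33.6°.

|H| = 0.8332 (-1.6 dB), φ = -33.6°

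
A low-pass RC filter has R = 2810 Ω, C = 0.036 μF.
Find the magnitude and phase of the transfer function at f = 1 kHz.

Step 1 — Angular frequency: ω = 2π·1000 = 6283 rad/s.
Step 2 — Transfer function: H(jω) = 1/(1 + jωRC).
Step 3 — Denominator: 1 + jωRC = 1 + j·6283·2810·3.6e-08 = 1 + j0.6356.
Step 4 — H = 0.7123 - j0.4527.
Step 5 — Magnitude: |H| = 0.844 (-1.5 dB); phase: φ = -32.4°.

|H| = 0.844 (-1.5 dB), φ = -32.4°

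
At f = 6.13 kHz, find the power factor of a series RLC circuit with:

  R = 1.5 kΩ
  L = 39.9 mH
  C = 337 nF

Step 1 — Angular frequency: ω = 2π·f = 2π·6130 = 3.852e+04 rad/s.
Step 2 — Component impedances:
  R: Z = R = 1500 Ω
  L: Z = jωL = j·3.852e+04·0.0399 = 0 + j1537 Ω
  C: Z = 1/(jωC) = -j/(ω·C) = 0 - j77.04 Ω
Step 3 — Series combination: Z_total = R + L + C = 1500 + j1460 Ω = 2093∠44.2° Ω.
Step 4 — Power factor: PF = cos(φ) = Re(Z)/|Z| = 1500/2093 = 0.7167.
Step 5 — Type: Im(Z) = 1460 ⇒ lagging (phase φ = 44.2°).

PF = 0.7167 (lagging, φ = 44.2°)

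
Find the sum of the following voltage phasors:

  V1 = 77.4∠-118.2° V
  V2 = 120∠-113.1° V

Step 1 — Convert each phasor to rectangular form:
  V1 = 77.4·(cos(-118.2°) + j·sin(-118.2°)) = -36.58 - j68.21 V
  V2 = 120·(cos(-113.1°) + j·sin(-113.1°)) = -47.08 - j110.4 V
Step 2 — Sum components: V_total = -83.66 - j178.6 V.
Step 3 — Convert to polar: |V_total| = 197.2 V, ∠V_total = -115.1°.

V_total = 197.2∠-115.1° V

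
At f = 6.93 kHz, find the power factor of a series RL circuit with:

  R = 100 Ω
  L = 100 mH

Step 1 — Angular frequency: ω = 2π·f = 2π·6930 = 4.354e+04 rad/s.
Step 2 — Component impedances:
  R: Z = R = 100 Ω
  L: Z = jωL = j·4.354e+04·0.1 = 0 + j4354 Ω
Step 3 — Series combination: Z_total = R + L = 100 + j4354 Ω = 4355∠88.7° Ω.
Step 4 — Power factor: PF = cos(φ) = Re(Z)/|Z| = 100/4355 = 0.02296.
Step 5 — Type: Im(Z) = 4354 ⇒ lagging (phase φ = 88.7°).

PF = 0.02296 (lagging, φ = 88.7°)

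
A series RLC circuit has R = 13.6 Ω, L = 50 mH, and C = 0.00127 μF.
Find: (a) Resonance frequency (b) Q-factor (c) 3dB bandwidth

Step 1 — Resonance: ω₀ = 1/√(LC) = 1/√(0.05·1.27e-09) = 1.255e+05 rad/s.
Step 2 — f₀ = ω₀/(2π) = 1.997e+04 Hz.
Step 3 — Series Q: Q = ω₀L/R = 1.255e+05·0.05/13.6 = 461.4.
Step 4 — Bandwidth: Δω = ω₀/Q = 272 rad/s; BW = Δω/(2π) = 43.29 Hz.

(a) f₀ = 1.997e+04 Hz  (b) Q = 461.4  (c) BW = 43.29 Hz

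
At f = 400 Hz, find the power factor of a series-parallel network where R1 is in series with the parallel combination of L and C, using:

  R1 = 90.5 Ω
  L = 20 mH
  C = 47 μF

Step 1 — Angular frequency: ω = 2π·f = 2π·400 = 2513 rad/s.
Step 2 — Component impedances:
  R1: Z = R = 90.5 Ω
  L: Z = jωL = j·2513·0.02 = 0 + j50.27 Ω
  C: Z = 1/(jωC) = -j/(ω·C) = 0 - j8.466 Ω
Step 3 — Parallel branch: L || C = 1/(1/L + 1/C) = 0 - j10.18 Ω.
Step 4 — Series with R1: Z_total = R1 + (L || C) = 90.5 - j10.18 Ω = 91.07∠-6.4° Ω.
Step 5 — Power factor: PF = cos(φ) = Re(Z)/|Z| = 90.5/91.07 = 0.9937.
Step 6 — Type: Im(Z) = -10.18 ⇒ leading (phase φ = -6.4°).

PF = 0.9937 (leading, φ = -6.4°)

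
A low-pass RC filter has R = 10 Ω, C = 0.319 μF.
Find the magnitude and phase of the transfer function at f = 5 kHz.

Step 1 — Angular frequency: ω = 2π·5000 = 3.142e+04 rad/s.
Step 2 — Transfer function: H(jω) = 1/(1 + jωRC).
Step 3 — Denominator: 1 + jωRC = 1 + j·3.142e+04·10·3.19e-07 = 1 + j0.1002.
Step 4 — H = 0.9901 - j0.09922.
Step 5 — Magnitude: |H| = 0.995 (-0.0 dB); phase: φ = -5.7°.

|H| = 0.995 (-0.0 dB), φ = -5.7°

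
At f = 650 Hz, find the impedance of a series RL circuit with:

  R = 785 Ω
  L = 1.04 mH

Step 1 — Angular frequency: ω = 2π·f = 2π·650 = 4084 rad/s.
Step 2 — Component impedances:
  R: Z = R = 785 Ω
  L: Z = jωL = j·4084·0.00104 = 0 + j4.247 Ω
Step 3 — Series combination: Z_total = R + L = 785 + j4.247 Ω = 785∠0.3° Ω.

Z = 785 + j4.247 Ω = 785∠0.3° Ω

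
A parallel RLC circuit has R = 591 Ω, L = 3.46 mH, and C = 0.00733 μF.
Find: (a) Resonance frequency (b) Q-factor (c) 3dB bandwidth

Step 1 — Resonance: ω₀ = 1/√(LC) = 1/√(0.00346·7.33e-09) = 1.986e+05 rad/s.
Step 2 — f₀ = ω₀/(2π) = 3.16e+04 Hz.
Step 3 — Parallel Q: Q = R/(ω₀L) = 591/(1.986e+05·0.00346) = 0.8602.
Step 4 — Bandwidth: Δω = ω₀/Q = 2.308e+05 rad/s; BW = Δω/(2π) = 3.674e+04 Hz.

(a) f₀ = 3.16e+04 Hz  (b) Q = 0.8602  (c) BW = 3.674e+04 Hz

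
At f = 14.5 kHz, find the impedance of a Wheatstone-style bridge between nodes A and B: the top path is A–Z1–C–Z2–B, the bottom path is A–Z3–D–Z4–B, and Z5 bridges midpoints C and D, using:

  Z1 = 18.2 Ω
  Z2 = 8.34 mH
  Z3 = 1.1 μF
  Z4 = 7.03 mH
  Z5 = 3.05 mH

Step 1 — Angular frequency: ω = 2π·f = 2π·1.45e+04 = 9.111e+04 rad/s.
Step 2 — Component impedances:
  Z1: Z = R = 18.2 Ω
  Z2: Z = jωL = j·9.111e+04·0.00834 = 0 + j759.8 Ω
  Z3: Z = 1/(jωC) = -j/(ω·C) = 0 - j9.978 Ω
  Z4: Z = jωL = j·9.111e+04·0.00703 = 0 + j640.5 Ω
  Z5: Z = jωL = j·9.111e+04·0.00305 = 0 + j277.9 Ω
Step 3 — Bridge requires nodal analysis (the Z5 bridge couples midpoints C and D, so the two paths cannot be reduced to a simple series/parallel combination). Setting node B to ground and injecting 1 A at node A, the 3-node admittance system at A, C, D solves to V_A = Z_AB = 3.389 + j344.7 Ω = 344.8∠89.4° Ω.

Z = 3.389 + j344.7 Ω = 344.8∠89.4° Ω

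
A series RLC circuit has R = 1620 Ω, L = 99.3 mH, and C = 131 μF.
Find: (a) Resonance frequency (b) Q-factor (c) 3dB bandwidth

Step 1 — Resonance: ω₀ = 1/√(LC) = 1/√(0.0993·0.000131) = 277.3 rad/s.
Step 2 — f₀ = ω₀/(2π) = 44.13 Hz.
Step 3 — Series Q: Q = ω₀L/R = 277.3·0.0993/1620 = 0.017.
Step 4 — Bandwidth: Δω = ω₀/Q = 1.631e+04 rad/s; BW = Δω/(2π) = 2596 Hz.

(a) f₀ = 44.13 Hz  (b) Q = 0.017  (c) BW = 2596 Hz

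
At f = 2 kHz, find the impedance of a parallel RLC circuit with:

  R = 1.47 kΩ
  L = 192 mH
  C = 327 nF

Step 1 — Angular frequency: ω = 2π·f = 2π·2000 = 1.257e+04 rad/s.
Step 2 — Component impedances:
  R: Z = R = 1470 Ω
  L: Z = jωL = j·1.257e+04·0.192 = 0 + j2413 Ω
  C: Z = 1/(jωC) = -j/(ω·C) = 0 - j243.4 Ω
Step 3 — Parallel combination: 1/Z_total = 1/R + 1/L + 1/C; Z_total = 48.2 - j261.8 Ω = 266.2∠-79.6° Ω.

Z = 48.2 - j261.8 Ω = 266.2∠-79.6° Ω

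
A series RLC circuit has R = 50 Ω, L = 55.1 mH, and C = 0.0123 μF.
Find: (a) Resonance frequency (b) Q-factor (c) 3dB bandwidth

Step 1 — Resonance: ω₀ = 1/√(LC) = 1/√(0.0551·1.23e-08) = 3.841e+04 rad/s.
Step 2 — f₀ = ω₀/(2π) = 6114 Hz.
Step 3 — Series Q: Q = ω₀L/R = 3.841e+04·0.0551/50 = 42.33.
Step 4 — Bandwidth: Δω = ω₀/Q = 907.4 rad/s; BW = Δω/(2π) = 144.4 Hz.

(a) f₀ = 6114 Hz  (b) Q = 42.33  (c) BW = 144.4 Hz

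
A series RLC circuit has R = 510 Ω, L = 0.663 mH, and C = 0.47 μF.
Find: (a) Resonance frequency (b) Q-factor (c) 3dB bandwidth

Step 1 — Resonance: ω₀ = 1/√(LC) = 1/√(0.000663·4.7e-07) = 5.665e+04 rad/s.
Step 2 — f₀ = ω₀/(2π) = 9016 Hz.
Step 3 — Series Q: Q = ω₀L/R = 5.665e+04·0.000663/510 = 0.07364.
Step 4 — Bandwidth: Δω = ω₀/Q = 7.692e+05 rad/s; BW = Δω/(2π) = 1.224e+05 Hz.

(a) f₀ = 9016 Hz  (b) Q = 0.07364  (c) BW = 1.224e+05 Hz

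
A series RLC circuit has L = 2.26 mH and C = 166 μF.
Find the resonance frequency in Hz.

Step 1 — Resonance condition Im(Z)=0 gives ω₀ = 1/√(LC).
Step 2 — ω₀ = 1/√(0.00226·0.000166) = 1633 rad/s.
Step 3 — f₀ = ω₀/(2π) = 259.8 Hz.

f₀ = 259.8 Hz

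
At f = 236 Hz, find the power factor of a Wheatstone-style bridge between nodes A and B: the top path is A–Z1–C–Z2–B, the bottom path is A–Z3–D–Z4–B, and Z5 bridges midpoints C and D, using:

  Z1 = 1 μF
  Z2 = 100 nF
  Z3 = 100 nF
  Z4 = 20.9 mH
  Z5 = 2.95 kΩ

Step 1 — Angular frequency: ω = 2π·f = 2π·236 = 1483 rad/s.
Step 2 — Component impedances:
  Z1: Z = 1/(jωC) = -j/(ω·C) = 0 - j674.4 Ω
  Z2: Z = 1/(jωC) = -j/(ω·C) = 0 - j6744 Ω
  Z3: Z = 1/(jωC) = -j/(ω·C) = 0 - j6744 Ω
  Z4: Z = jωL = j·1483·0.0209 = 0 + j30.99 Ω
  Z5: Z = R = 2950 Ω
Step 3 — Bridge requires nodal analysis (the Z5 bridge couples midpoints C and D, so the two paths cannot be reduced to a simple series/parallel combination). Setting node B to ground and injecting 1 A at node A, the 3-node admittance system at A, C, D solves to V_A = Z_AB = 1448 - j1794 Ω = 2306∠-51.1° Ω.
Step 4 — Power factor: PF = cos(φ) = Re(Z)/|Z| = 1448.1/2305.6 = 0.6281.
Step 5 — Type: Im(Z) = -1794 ⇒ leading (phase φ = -51.1°).

PF = 0.6281 (leading, φ = -51.1°)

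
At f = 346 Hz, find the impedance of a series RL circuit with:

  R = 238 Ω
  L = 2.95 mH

Step 1 — Angular frequency: ω = 2π·f = 2π·346 = 2174 rad/s.
Step 2 — Component impedances:
  R: Z = R = 238 Ω
  L: Z = jωL = j·2174·0.00295 = 0 + j6.413 Ω
Step 3 — Series combination: Z_total = R + L = 238 + j6.413 Ω = 238.1∠1.5° Ω.

Z = 238 + j6.413 Ω = 238.1∠1.5° Ω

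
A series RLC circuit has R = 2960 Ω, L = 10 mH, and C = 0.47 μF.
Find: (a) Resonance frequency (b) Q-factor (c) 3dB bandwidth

Step 1 — Resonance: ω₀ = 1/√(LC) = 1/√(0.01·4.7e-07) = 1.459e+04 rad/s.
Step 2 — f₀ = ω₀/(2π) = 2322 Hz.
Step 3 — Series Q: Q = ω₀L/R = 1.459e+04·0.01/2960 = 0.04928.
Step 4 — Bandwidth: Δω = ω₀/Q = 2.96e+05 rad/s; BW = Δω/(2π) = 4.711e+04 Hz.

(a) f₀ = 2322 Hz  (b) Q = 0.04928  (c) BW = 4.711e+04 Hz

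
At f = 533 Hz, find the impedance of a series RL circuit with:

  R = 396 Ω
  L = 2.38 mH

Step 1 — Angular frequency: ω = 2π·f = 2π·533 = 3349 rad/s.
Step 2 — Component impedances:
  R: Z = R = 396 Ω
  L: Z = jωL = j·3349·0.00238 = 0 + j7.97 Ω
Step 3 — Series combination: Z_total = R + L = 396 + j7.97 Ω = 396.1∠1.2° Ω.

Z = 396 + j7.97 Ω = 396.1∠1.2° Ω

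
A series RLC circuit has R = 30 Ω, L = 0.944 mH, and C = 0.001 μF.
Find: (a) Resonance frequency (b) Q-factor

Step 1 — Resonance condition Im(Z)=0 gives ω₀ = 1/√(LC).
Step 2 — ω₀ = 1/√(0.000944·1e-09) = 1.029e+06 rad/s.
Step 3 — f₀ = ω₀/(2π) = 1.638e+05 Hz.
Step 4 — Series Q: Q = ω₀L/R = 1.029e+06·0.000944/30 = 32.39.

(a) f₀ = 1.638e+05 Hz  (b) Q = 32.39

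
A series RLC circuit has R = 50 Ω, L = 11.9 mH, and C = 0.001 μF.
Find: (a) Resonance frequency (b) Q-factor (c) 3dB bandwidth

Step 1 — Resonance condition Im(Z)=0 gives ω₀ = 1/√(LC).
Step 2 — ω₀ = 1/√(0.0119·1e-09) = 2.899e+05 rad/s.
Step 3 — f₀ = ω₀/(2π) = 4.614e+04 Hz.
Step 4 — Series Q: Q = ω₀L/R = 2.899e+05·0.0119/50 = 68.99.
Step 5 — 3dB bandwidth: Δω = ω₀/Q = 4202 rad/s; BW = Δω/(2π) = 668.7 Hz.

(a) f₀ = 4.614e+04 Hz  (b) Q = 68.99  (c) BW = 668.7 Hz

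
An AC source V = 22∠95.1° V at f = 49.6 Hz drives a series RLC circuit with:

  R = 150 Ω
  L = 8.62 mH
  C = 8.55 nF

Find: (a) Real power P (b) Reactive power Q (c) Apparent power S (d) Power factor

Step 1 — Angular frequency: ω = 2π·f = 2π·49.6 = 311.6 rad/s.
Step 2 — Component impedances:
  R: Z = R = 150 Ω
  L: Z = jωL = j·311.6·0.00862 = 0 + j2.686 Ω
  C: Z = 1/(jωC) = -j/(ω·C) = 0 - j3.753e+05 Ω
Step 3 — Series combination: Z_total = R + L + C = 150 - j3.753e+05 Ω = 3.753e+05∠-90.0° Ω.
Step 4 — Source phasor: V = 22∠95.1° V = -1.956 + j21.91 V.
Step 5 — Current: I = V / Z = -5.839e-05 - j5.188e-06 A = 5.862e-05∠-174.9° A.
Step 6 — Complex power: S = V·I* = 5.155e-07 - j0.00129 VA.
Step 7 — Real power: P = Re(S) = 5.155e-07 W.
Step 8 — Reactive power: Q = Im(S) = -0.00129 VAR.
Step 9 — Apparent power: |S| = 0.00129 VA.
Step 10 — Power factor: PF = P/|S| = 0.0003997 (leading).

(a) P = 5.155e-07 W  (b) Q = -0.00129 VAR  (c) S = 0.00129 VA  (d) PF = 0.0003997 (leading)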